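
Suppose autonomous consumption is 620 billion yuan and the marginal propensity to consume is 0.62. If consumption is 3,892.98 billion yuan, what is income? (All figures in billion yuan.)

Y = 5279

620 + 0.62Y = 3892.98
0.62Y = 3272.98, so Y = 3272.98/0.62 = 5279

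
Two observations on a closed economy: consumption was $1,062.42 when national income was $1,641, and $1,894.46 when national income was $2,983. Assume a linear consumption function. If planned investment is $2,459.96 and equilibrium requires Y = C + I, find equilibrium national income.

MPC = (1894.46 − 1062.42)/(2983 − 1641) = 832.04/1342 = 0.62
a = 1062.42 − 0.62(1641) = 45
Equilibrium: Y = 45 + 0.62Y + 2459.96
0.38Y = 2504.96, so Y = 2504.96/0.38 = 6592

Y = 6592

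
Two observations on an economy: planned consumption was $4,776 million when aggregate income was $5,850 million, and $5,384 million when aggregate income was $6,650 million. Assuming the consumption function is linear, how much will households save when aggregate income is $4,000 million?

S = 630

MPC = (5384 − 4776)/(6650 − 5850) = 608/800 = 0.76
a = 4776 − 0.76(5850) = 4776 − 4446 = 330
C = 330 + 0.76(4000) = 3370
S = 4000 − 3370 = 630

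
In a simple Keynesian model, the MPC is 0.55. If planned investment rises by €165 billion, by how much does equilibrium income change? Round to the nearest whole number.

The multiplier is 1/(1 − MPC) = 1/0.45.
ΔY = 165/0.45 = 366.67 ≈ 367

ΔY ≈ 367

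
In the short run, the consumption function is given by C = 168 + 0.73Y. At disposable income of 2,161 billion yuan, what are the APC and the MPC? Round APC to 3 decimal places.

MPC = 0.73 (the slope of the consumption function)
C = 168 + 0.73(2161) = 1745.53, so APC = 1745.53/2161 = 0.808

APC = 0.808; MPC = 0.73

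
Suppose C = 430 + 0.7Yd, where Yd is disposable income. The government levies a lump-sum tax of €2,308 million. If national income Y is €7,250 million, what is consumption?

Yd = Y − T = 7250 − 2308 = 4942
C = 430 + 0.7(4942) = 430 + 3459.4 = 3889.4

C = 3889.4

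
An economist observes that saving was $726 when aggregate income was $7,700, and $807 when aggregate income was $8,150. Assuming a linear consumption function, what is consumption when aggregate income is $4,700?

C = 4514

MPS = ΔS/ΔY = (807 − 726)/(8150 − 7700) = 81/450 = 0.18
MPC = 1 − MPS = 0.82
Autonomous saving = 726 − 0.18(7700) = -660, so a = 660
C = 660 + 0.82(4700) = 660 + 3854 = 4514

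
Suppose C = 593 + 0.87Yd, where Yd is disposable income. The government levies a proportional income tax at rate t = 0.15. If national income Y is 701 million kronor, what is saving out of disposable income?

S = -515.5395

Yd = (1 − 0.15)(701) = 0.85(701) = 595.85
C = 593 + 0.87(595.85) = 593 + 518.3895 = 1111.3895
S = Yd − C = 595.85 − 1111.3895 = -515.5395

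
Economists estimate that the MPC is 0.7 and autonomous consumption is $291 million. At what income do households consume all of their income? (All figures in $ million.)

At break-even, C = Y: 291 + 0.7Y = Y
0.3Y = 291, so Y = 291/0.3 = 970

Y = 970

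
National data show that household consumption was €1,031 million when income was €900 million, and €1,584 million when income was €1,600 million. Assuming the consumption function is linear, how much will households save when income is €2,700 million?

S = 247

MPC = (1584 − 1031)/(1600 − 900) = 553/700 = 0.79
a = 1031 − 0.79(900) = 1031 − 711 = 320
C = 320 + 0.79(2700) = 2453
S = 2700 − 2453 = 247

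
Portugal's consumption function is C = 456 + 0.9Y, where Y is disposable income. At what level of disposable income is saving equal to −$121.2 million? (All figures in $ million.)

Y = 3348

S = Y − C = -456 + 0.1Y
-456 + 0.1Y = -121.2, so 0.1Y = 334.8 and Y = 3348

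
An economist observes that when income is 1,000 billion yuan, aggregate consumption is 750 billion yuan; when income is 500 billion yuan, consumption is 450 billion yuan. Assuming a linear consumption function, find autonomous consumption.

a = 150

MPC = ΔC/ΔY = (750 − 450)/(1000 − 500) = 300/500 = 0.6
a = C − MPC·Y = 450 − 0.6(500) = 450 − 300 = 150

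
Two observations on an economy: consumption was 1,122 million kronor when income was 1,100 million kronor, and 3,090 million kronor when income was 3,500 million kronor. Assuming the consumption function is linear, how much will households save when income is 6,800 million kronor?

MPC = (3090 − 1122)/(3500 − 1100) = 1968/2400 = 0.82
a = 1122 − 0.82(1100) = 1122 − 902 = 220
C = 220 + 0.82(6800) = 5796
S = 6800 − 5796 = 1004

S = 1004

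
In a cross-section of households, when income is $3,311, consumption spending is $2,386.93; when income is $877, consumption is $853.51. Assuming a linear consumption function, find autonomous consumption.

a = 301

MPC = ΔC/ΔY = (2386.93 − 853.51)/(3311 − 877) = 1533.42/2434 = 0.63
a = C − MPC·Y = 853.51 − 0.63(877) = 853.51 − 552.51 = 301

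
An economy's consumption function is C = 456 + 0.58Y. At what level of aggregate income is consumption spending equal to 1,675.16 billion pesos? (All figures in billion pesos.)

456 + 0.58Y = 1675.16
0.58Y = 1219.16, so Y = 1219.16/0.58 = 2102

Y = 2102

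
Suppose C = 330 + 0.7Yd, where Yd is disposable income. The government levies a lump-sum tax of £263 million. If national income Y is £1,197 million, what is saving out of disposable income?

S = -49.8

Yd = Y − T = 1197 − 263 = 934
C = 330 + 0.7(934) = 330 + 653.8 = 983.8
S = Yd − C = 934 − 983.8 = -49.8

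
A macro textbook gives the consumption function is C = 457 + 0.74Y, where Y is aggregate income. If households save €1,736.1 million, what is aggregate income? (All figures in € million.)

Y = 8435

S = Y − C = -457 + 0.26Y
-457 + 0.26Y = 1736.1, so 0.26Y = 2193.1 and Y = 8435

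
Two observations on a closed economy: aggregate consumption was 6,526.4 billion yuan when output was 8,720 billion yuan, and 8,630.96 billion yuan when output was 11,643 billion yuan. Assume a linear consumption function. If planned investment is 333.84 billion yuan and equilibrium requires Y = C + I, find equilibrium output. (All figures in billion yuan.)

MPC = (8630.96 − 6526.4)/(11643 − 8720) = 2104.56/2923 = 0.72
a = 6526.4 − 0.72(8720) = 248
Equilibrium: Y = 248 + 0.72Y + 333.84
0.28Y = 581.84, so Y = 581.84/0.28 = 2078

Y = 2078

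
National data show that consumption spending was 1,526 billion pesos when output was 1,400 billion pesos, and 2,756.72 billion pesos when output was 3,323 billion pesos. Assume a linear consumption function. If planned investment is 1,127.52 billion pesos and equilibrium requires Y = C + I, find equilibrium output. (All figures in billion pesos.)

MPC = (2756.72 − 1526)/(3323 − 1400) = 1230.72/1923 = 0.64
a = 1526 − 0.64(1400) = 630
Equilibrium: Y = 630 + 0.64Y + 1127.52
0.36Y = 1757.52, so Y = 1757.52/0.36 = 4882

Y = 4882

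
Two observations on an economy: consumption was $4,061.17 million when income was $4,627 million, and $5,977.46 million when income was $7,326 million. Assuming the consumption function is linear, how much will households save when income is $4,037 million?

MPC = (5977.46 − 4061.17)/(7326 − 4627) = 1916.29/2699 = 0.71
a = 4061.17 − 0.71(4627) = 4061.17 − 3285.17 = 776
C = 776 + 0.71(4037) = 3642.27
S = 4037 − 3642.27 = 394.73

S = 394.73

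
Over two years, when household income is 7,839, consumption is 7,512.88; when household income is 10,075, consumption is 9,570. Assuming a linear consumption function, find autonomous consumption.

a = 301

MPC = ΔC/ΔY = (9570 − 7512.88)/(10075 − 7839) = 2057.12/2236 = 0.92
a = C − MPC·Y = 7512.88 − 0.92(7839) = 7512.88 − 7211.88 = 301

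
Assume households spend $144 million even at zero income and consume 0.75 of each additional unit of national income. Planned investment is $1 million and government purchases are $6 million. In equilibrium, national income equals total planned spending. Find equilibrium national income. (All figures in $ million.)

Y = C + I + G = 144 + 0.75Y + 1 + 6
Y − 0.75Y = 151
0.25Y = 151, so Y = 151/0.25 = 604

Y = 604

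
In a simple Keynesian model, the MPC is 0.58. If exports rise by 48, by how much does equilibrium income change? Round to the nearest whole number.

ΔY ≈ 114

The multiplier is 1/(1 − MPC) = 1/0.42.
ΔY = 48/0.42 = 114.29 ≈ 114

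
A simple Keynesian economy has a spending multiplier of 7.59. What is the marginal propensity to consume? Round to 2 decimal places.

k = 1/(1 − MPC), so 1 − MPC = 1/k = 1/7.59 = 0.1318
MPC = 1 − 0.1318 = 0.87

MPC = 0.87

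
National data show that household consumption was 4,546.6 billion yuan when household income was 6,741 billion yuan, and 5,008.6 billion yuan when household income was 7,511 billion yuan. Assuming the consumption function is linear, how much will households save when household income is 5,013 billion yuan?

MPC = (5008.6 − 4546.6)/(7511 − 6741) = 462/770 = 0.6
a = 4546.6 − 0.6(6741) = 4546.6 − 4044.6 = 502
C = 502 + 0.6(5013) = 3509.8
S = 5013 − 3509.8 = 1503.2

S = 1503.2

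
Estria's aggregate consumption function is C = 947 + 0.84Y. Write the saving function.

S = Y − C = Y − (947 + 0.84Y) = -947 + (1 − 0.84)Y

S = -947 + 0.16Y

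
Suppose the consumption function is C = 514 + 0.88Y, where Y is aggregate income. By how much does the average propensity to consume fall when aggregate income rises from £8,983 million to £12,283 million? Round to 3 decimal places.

At Y = 8983: C = 514 + 0.88(8983) = 8419.04, APC = 8419.04/8983 = 0.9372
At Y = 12283: C = 11323.04, APC = 11323.04/12283 = 0.9218
Fall in APC = 0.9372 − 0.9218 = 0.0154 ≈ 0.015

ΔAPC = 0.015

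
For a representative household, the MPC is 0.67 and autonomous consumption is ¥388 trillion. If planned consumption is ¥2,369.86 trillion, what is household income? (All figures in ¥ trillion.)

388 + 0.67Y = 2369.86
0.67Y = 1981.86, so Y = 1981.86/0.67 = 2958

Y = 2958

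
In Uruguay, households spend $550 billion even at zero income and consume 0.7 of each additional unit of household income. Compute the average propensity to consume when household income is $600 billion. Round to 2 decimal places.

APC = 1.62

C = 550 + 0.7(600) = 970
APC = C/Y = 970/600 = 1.62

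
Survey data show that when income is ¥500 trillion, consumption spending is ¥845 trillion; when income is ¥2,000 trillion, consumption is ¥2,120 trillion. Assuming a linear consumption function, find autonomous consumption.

MPC = ΔC/ΔY = (2120 − 845)/(2000 − 500) = 1275/1500 = 0.85
a = C − MPC·Y = 845 − 0.85(500) = 845 − 425 = 420

a = 420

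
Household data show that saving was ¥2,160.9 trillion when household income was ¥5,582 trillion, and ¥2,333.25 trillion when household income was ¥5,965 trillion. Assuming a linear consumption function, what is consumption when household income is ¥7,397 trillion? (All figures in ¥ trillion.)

MPS = ΔS/ΔY = (2333.25 − 2160.9)/(5965 − 5582) = 172.35/383 = 0.45
MPC = 1 − MPS = 0.55
Autonomous saving = 2160.9 − 0.45(5582) = -351, so a = 351
C = 351 + 0.55(7397) = 351 + 4068.35 = 4419.35

C = 4419.35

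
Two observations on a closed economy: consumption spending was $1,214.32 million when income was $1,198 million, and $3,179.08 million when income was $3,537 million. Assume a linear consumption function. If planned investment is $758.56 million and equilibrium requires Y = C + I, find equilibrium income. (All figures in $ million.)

Y = 6041

MPC = (3179.08 − 1214.32)/(3537 − 1198) = 1964.76/2339 = 0.84
a = 1214.32 − 0.84(1198) = 208
Equilibrium: Y = 208 + 0.84Y + 758.56
0.16Y = 966.56, so Y = 966.56/0.16 = 6041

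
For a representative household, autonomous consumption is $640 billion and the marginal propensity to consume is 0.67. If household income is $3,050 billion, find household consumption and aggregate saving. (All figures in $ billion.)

C = 2683.5; S = 366.5

C = 640 + 0.67(3050) = 640 + 2043.5 = 2683.5
S = Y − C = 3050 − 2683.5 = 366.5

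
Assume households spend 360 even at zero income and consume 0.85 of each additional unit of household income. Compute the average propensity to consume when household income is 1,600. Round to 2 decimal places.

APC = 1.08

C = 360 + 0.85(1600) = 1720
APC = C/Y = 1720/1600 = 1.08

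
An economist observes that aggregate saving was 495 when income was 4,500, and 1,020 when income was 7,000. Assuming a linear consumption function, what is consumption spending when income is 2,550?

MPS = ΔS/ΔY = (1020 − 495)/(7000 − 4500) = 525/2500 = 0.21
MPC = 1 − MPS = 0.79
Autonomous saving = 495 − 0.21(4500) = -450, so a = 450
C = 450 + 0.79(2550) = 450 + 2014.5 = 2464.5

C = 2464.5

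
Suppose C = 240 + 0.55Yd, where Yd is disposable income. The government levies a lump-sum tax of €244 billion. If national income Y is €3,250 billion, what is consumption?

C = 1893.3

Yd = Y − T = 3250 − 244 = 3006
C = 240 + 0.55(3006) = 240 + 1653.3 = 1893.3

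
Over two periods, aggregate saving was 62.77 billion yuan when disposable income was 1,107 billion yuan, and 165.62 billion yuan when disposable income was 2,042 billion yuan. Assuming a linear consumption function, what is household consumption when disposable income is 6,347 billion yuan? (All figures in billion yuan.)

C = 5707.83

MPS = ΔS/ΔY = (165.62 − 62.77)/(2042 − 1107) = 102.85/935 = 0.11
MPC = 1 − MPS = 0.89
Autonomous saving = 62.77 − 0.11(1107) = -59, so a = 59
C = 59 + 0.89(6347) = 59 + 5648.83 = 5707.83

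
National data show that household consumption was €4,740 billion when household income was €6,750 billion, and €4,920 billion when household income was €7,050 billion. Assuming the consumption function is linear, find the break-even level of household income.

MPC = (4920 − 4740)/(7050 − 6750) = 180/300 = 0.6
a = 4740 − 0.6(6750) = 4740 − 4050 = 690
Break-even: Y = a/(1−MPC) = 690/0.4 = 1725

Y = 1725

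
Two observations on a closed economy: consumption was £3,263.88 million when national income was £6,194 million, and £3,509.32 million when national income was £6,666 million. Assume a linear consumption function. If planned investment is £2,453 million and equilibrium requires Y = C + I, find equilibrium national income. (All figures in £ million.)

Y = 5200

MPC = (3509.32 − 3263.88)/(6666 − 6194) = 245.44/472 = 0.52
a = 3263.88 − 0.52(6194) = 43
Equilibrium: Y = 43 + 0.52Y + 2453
0.48Y = 2496, so Y = 2496/0.48 = 5200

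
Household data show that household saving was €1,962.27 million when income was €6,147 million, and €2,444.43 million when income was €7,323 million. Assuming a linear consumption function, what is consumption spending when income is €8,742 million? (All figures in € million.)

MPS = ΔS/ΔY = (2444.43 − 1962.27)/(7323 − 6147) = 482.16/1176 = 0.41
MPC = 1 − MPS = 0.59
Autonomous saving = 1962.27 − 0.41(6147) = -558, so a = 558
C = 558 + 0.59(8742) = 558 + 5157.78 = 5715.78

C = 5715.78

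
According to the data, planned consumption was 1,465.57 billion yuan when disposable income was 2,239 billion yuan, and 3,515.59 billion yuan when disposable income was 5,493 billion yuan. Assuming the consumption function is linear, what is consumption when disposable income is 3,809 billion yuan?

MPC = (3515.59 − 1465.57)/(5493 − 2239) = 2050.02/3254 = 0.63
a = 1465.57 − 0.63(2239) = 1465.57 − 1410.57 = 55
C = 55 + 0.63(3809) = 55 + 2399.67 = 2454.67

C = 2454.67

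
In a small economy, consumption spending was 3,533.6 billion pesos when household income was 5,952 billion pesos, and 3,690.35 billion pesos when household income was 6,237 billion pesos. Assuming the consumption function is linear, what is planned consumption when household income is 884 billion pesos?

MPC = (3690.35 − 3533.6)/(6237 − 5952) = 156.75/285 = 0.55
a = 3533.6 − 0.55(5952) = 3533.6 − 3273.6 = 260
C = 260 + 0.55(884) = 260 + 486.2 = 746.2

C = 746.2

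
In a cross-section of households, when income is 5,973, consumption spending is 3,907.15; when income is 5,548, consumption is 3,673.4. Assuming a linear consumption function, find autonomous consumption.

MPC = ΔC/ΔY = (3907.15 − 3673.4)/(5973 − 5548) = 233.75/425 = 0.55
a = C − MPC·Y = 3673.4 − 0.55(5548) = 3673.4 − 3051.4 = 622

a = 622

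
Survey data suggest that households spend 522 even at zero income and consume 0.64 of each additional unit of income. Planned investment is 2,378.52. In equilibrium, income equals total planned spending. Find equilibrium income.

Y = 8057

Y = C + I = 522 + 0.64Y + 2378.52
Y − 0.64Y = 2900.52
0.36Y = 2900.52, so Y = 2900.52/0.36 = 8057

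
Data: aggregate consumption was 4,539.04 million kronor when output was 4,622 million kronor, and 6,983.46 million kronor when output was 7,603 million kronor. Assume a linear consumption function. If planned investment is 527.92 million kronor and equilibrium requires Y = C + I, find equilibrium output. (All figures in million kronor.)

Y = 7094

MPC = (6983.46 − 4539.04)/(7603 − 4622) = 2444.42/2981 = 0.82
a = 4539.04 − 0.82(4622) = 749
Equilibrium: Y = 749 + 0.82Y + 527.92
0.18Y = 1276.92, so Y = 1276.92/0.18 = 7094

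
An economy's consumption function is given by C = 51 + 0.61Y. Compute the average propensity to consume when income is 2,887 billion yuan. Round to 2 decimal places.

APC = 0.63

C = 51 + 0.61(2887) = 1812.07
APC = C/Y = 1812.07/2887 = 0.63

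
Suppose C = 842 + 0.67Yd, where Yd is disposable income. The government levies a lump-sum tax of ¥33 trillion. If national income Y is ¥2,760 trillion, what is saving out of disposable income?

S = 57.91

Yd = Y − T = 2760 − 33 = 2727
C = 842 + 0.67(2727) = 842 + 1827.09 = 2669.09
S = Yd − C = 2727 − 2669.09 = 57.91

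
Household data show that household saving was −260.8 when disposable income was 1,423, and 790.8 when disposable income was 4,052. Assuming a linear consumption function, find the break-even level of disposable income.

Y = 2075

MPS = ΔS/ΔY = (790.8 − (-260.8))/(4052 − 1423) = 1051.6/2629 = 0.4
MPC = 1 − MPS = 0.6
From S(1423) = -260.8: −a + 0.4(1423) = -260.8, so a = 569.2 − (-260.8) = 830
Break-even (S = 0): Y = a/MPS = 830/0.4 = 2075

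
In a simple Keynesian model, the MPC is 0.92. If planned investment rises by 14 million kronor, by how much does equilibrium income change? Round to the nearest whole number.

ΔY ≈ 175

The multiplier is 1/(1 − MPC) = 1/0.08.
ΔY = 14/0.08 = 175.00 ≈ 175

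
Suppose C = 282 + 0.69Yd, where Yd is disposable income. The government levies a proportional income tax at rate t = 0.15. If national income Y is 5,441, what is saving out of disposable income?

Yd = (1 − 0.15)(5441) = 0.85(5441) = 4624.85
C = 282 + 0.69(4624.85) = 282 + 3191.1465 = 3473.1465
S = Yd − C = 4624.85 − 3473.1465 = 1151.7035

S = 1151.7035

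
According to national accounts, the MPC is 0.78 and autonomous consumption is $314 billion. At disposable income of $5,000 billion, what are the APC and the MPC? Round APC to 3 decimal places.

MPC = 0.78 (the slope of the consumption function)
C = 314 + 0.78(5000) = 4214, so APC = 4214/5000 = 0.843

APC = 0.843; MPC = 0.78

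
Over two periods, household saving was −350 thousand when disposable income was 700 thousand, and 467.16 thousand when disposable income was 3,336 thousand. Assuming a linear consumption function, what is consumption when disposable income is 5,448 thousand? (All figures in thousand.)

C = 4326.12

MPS = ΔS/ΔY = (467.16 − (-350))/(3336 − 700) = 817.16/2636 = 0.31
MPC = 1 − MPS = 0.69
Autonomous saving = -350 − 0.31(700) = -567, so a = 567
C = 567 + 0.69(5448) = 567 + 3759.12 = 4326.12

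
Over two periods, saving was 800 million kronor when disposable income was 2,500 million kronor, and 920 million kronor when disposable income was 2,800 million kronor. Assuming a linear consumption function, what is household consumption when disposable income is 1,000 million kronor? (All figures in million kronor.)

MPS = ΔS/ΔY = (920 − 800)/(2800 − 2500) = 120/300 = 0.4
MPC = 1 − MPS = 0.6
Autonomous saving = 800 − 0.4(2500) = -200, so a = 200
C = 200 + 0.6(1000) = 200 + 600 = 800

C = 800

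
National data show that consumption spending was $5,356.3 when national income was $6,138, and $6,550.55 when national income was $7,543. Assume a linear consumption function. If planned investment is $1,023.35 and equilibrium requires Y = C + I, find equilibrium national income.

MPC = (6550.55 − 5356.3)/(7543 − 6138) = 1194.25/1405 = 0.85
a = 5356.3 − 0.85(6138) = 139
Equilibrium: Y = 139 + 0.85Y + 1023.35
0.15Y = 1162.35, so Y = 1162.35/0.15 = 7749

Y = 7749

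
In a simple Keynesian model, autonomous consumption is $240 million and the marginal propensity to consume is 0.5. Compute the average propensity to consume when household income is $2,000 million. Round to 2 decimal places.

C = 240 + 0.5(2000) = 1240
APC = C/Y = 1240/2000 = 0.62

APC = 0.62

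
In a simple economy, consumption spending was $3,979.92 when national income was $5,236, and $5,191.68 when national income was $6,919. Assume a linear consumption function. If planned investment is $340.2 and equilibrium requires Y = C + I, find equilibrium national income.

MPC = (5191.68 − 3979.92)/(6919 − 5236) = 1211.76/1683 = 0.72
a = 3979.92 − 0.72(5236) = 210
Equilibrium: Y = 210 + 0.72Y + 340.2
0.28Y = 550.2, so Y = 550.2/0.28 = 1965

Y = 1965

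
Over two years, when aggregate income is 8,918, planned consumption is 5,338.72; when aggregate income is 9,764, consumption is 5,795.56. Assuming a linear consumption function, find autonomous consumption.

a = 523

MPC = ΔC/ΔY = (5795.56 − 5338.72)/(9764 − 8918) = 456.84/846 = 0.54
a = C − MPC·Y = 5338.72 − 0.54(8918) = 5338.72 − 4815.72 = 523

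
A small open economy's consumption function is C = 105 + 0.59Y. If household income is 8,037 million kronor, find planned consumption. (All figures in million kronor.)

C = 4846.83

C = 105 + 0.59(8037) = 105 + 4741.83 = 4846.83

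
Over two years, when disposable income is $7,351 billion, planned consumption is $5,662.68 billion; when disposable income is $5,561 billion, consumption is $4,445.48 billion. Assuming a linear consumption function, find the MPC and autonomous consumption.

MPC = ΔC/ΔY = (5662.68 − 4445.48)/(7351 − 5561) = 1217.2/1790 = 0.68
a = C − MPC·Y = 4445.48 − 0.68(5561) = 4445.48 − 3781.48 = 664

MPC = 0.68; a = 664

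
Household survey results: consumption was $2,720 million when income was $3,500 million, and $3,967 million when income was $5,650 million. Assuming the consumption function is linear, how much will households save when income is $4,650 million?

MPC = (3967 − 2720)/(5650 − 3500) = 1247/2150 = 0.58
a = 2720 − 0.58(3500) = 2720 − 2030 = 690
C = 690 + 0.58(4650) = 3387
S = 4650 − 3387 = 1263

S = 1263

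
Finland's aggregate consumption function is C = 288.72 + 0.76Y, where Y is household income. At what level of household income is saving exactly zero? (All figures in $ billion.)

Y = 1203

At break-even, C = Y: 288.72 + 0.76Y = Y
0.24Y = 288.72, so Y = 288.72/0.24 = 1203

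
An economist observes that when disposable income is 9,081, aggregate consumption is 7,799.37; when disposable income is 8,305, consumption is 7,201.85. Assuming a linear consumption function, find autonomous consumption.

MPC = ΔC/ΔY = (7799.37 − 7201.85)/(9081 − 8305) = 597.52/776 = 0.77
a = C − MPC·Y = 7201.85 − 0.77(8305) = 7201.85 − 6394.85 = 807

a = 807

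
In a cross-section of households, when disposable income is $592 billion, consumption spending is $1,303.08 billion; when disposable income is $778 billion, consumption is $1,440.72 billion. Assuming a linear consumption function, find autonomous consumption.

MPC = ΔC/ΔY = (1440.72 − 1303.08)/(778 − 592) = 137.64/186 = 0.74
a = C − MPC·Y = 1303.08 − 0.74(592) = 1303.08 − 438.08 = 865

a = 865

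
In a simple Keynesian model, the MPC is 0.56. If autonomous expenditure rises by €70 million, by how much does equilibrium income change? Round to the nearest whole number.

ΔY ≈ 159

The multiplier is 1/(1 − MPC) = 1/0.44.
ΔY = 70/0.44 = 159.09 ≈ 159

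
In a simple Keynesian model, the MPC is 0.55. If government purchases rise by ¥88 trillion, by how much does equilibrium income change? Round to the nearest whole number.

The multiplier is 1/(1 − MPC) = 1/0.45.
ΔY = 88/0.45 = 195.56 ≈ 196

ΔY ≈ 196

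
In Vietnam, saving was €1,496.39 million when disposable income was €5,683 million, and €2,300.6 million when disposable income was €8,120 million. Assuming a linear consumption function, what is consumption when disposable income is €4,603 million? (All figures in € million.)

C = 3463.01

MPS = ΔS/ΔY = (2300.6 − 1496.39)/(8120 − 5683) = 804.21/2437 = 0.33
MPC = 1 − MPS = 0.67
Autonomous saving = 1496.39 − 0.33(5683) = -379, so a = 379
C = 379 + 0.67(4603) = 379 + 3084.01 = 3463.01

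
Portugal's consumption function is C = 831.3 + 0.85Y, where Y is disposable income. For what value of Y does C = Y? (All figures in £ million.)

Y = 5542

At break-even, C = Y: 831.3 + 0.85Y = Y
0.15Y = 831.3, so Y = 831.3/0.15 = 5542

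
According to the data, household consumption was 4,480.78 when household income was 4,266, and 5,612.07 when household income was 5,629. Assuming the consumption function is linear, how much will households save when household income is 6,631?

MPC = (5612.07 − 4480.78)/(5629 − 4266) = 1131.29/1363 = 0.83
a = 4480.78 − 0.83(4266) = 4480.78 − 3540.78 = 940
C = 940 + 0.83(6631) = 6443.73
S = 6631 − 6443.73 = 187.27

S = 187.27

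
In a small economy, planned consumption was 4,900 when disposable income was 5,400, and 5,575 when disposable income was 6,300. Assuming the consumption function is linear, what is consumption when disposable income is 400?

C = 1150

MPC = (5575 − 4900)/(6300 − 5400) = 675/900 = 0.75
a = 4900 − 0.75(5400) = 4900 − 4050 = 850
C = 850 + 0.75(400) = 850 + 300 = 1150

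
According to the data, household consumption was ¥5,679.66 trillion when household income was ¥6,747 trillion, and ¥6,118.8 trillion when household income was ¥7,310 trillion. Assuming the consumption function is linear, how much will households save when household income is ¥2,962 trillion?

MPC = (6118.8 − 5679.66)/(7310 − 6747) = 439.14/563 = 0.78
a = 5679.66 − 0.78(6747) = 5679.66 − 5262.66 = 417
C = 417 + 0.78(2962) = 2727.36
S = 2962 − 2727.36 = 234.64

S = 234.64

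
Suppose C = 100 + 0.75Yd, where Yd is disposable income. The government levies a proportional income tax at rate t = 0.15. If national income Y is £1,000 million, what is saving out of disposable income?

Yd = (1 − 0.15)(1000) = 0.85(1000) = 850
C = 100 + 0.75(850) = 100 + 637.5 = 737.5
S = Yd − C = 850 − 737.5 = 112.5

S = 112.5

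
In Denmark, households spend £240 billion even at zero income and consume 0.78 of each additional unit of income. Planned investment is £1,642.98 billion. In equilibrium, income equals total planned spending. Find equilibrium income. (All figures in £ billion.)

Y = C + I = 240 + 0.78Y + 1642.98
Y − 0.78Y = 1882.98
0.22Y = 1882.98, so Y = 1882.98/0.22 = 8559

Y = 8559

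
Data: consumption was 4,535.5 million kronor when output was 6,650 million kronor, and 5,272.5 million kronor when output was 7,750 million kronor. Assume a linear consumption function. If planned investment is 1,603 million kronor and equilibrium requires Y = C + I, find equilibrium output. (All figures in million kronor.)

Y = 5100

MPC = (5272.5 − 4535.5)/(7750 − 6650) = 737/1100 = 0.67
a = 4535.5 − 0.67(6650) = 80
Equilibrium: Y = 80 + 0.67Y + 1603
0.33Y = 1683, so Y = 1683/0.33 = 5100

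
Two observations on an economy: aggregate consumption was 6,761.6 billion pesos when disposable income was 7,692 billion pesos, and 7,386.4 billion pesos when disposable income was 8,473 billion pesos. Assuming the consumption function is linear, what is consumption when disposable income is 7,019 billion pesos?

MPC = (7386.4 − 6761.6)/(8473 − 7692) = 624.8/781 = 0.8
a = 6761.6 − 0.8(7692) = 6761.6 − 6153.6 = 608
C = 608 + 0.8(7019) = 608 + 5615.2 = 6223.2

C = 6223.2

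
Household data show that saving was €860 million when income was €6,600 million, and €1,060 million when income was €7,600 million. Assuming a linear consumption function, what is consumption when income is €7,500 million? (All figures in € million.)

MPS = ΔS/ΔY = (1060 − 860)/(7600 − 6600) = 200/1000 = 0.2
MPC = 1 − MPS = 0.8
Autonomous saving = 860 − 0.2(6600) = -460, so a = 460
C = 460 + 0.8(7500) = 460 + 6000 = 6460

C = 6460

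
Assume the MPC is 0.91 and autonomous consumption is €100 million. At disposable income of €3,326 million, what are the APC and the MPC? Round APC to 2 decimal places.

APC = 0.94; MPC = 0.91

MPC = 0.91 (the slope of the consumption function)
C = 100 + 0.91(3326) = 3126.66, so APC = 3126.66/3326 = 0.94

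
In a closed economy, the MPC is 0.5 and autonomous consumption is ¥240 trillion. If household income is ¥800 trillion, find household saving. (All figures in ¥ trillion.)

S = 160

C = 240 + 0.5(800) = 240 + 400 = 640
S = Y − C = 800 − 640 = 160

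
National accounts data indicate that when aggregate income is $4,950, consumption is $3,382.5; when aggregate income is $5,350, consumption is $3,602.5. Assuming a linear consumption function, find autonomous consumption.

a = 660

MPC = ΔC/ΔY = (3602.5 − 3382.5)/(5350 − 4950) = 220/400 = 0.55
a = C − MPC·Y = 3382.5 − 0.55(4950) = 3382.5 − 2722.5 = 660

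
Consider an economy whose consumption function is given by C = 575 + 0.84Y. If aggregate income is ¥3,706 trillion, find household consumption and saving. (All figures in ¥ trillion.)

C = 575 + 0.84(3706) = 575 + 3113.04 = 3688.04
S = Y − C = 3706 − 3688.04 = 17.96

C = 3688.04; S = 17.96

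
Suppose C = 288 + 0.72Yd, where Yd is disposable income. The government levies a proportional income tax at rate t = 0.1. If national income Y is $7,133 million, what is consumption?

Yd = (1 − 0.1)(7133) = 0.9(7133) = 6419.7
C = 288 + 0.72(6419.7) = 288 + 4622.184 = 4910.184

C = 4910.184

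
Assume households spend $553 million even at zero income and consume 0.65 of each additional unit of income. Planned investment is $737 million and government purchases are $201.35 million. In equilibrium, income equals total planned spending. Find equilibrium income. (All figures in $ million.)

Y = 4261

Y = C + I + G = 553 + 0.65Y + 737 + 201.35
Y − 0.65Y = 1491.35
0.35Y = 1491.35, so Y = 1491.35/0.35 = 4261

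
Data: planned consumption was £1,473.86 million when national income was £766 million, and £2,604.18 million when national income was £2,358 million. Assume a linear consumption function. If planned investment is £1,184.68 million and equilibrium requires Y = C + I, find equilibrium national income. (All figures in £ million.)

Y = 7292

MPC = (2604.18 − 1473.86)/(2358 − 766) = 1130.32/1592 = 0.71
a = 1473.86 − 0.71(766) = 930
Equilibrium: Y = 930 + 0.71Y + 1184.68
0.29Y = 2114.68, so Y = 2114.68/0.29 = 7292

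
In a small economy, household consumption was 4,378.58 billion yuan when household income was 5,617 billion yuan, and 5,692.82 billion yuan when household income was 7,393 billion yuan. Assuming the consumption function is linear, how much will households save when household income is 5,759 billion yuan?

S = 1275.34

MPC = (5692.82 − 4378.58)/(7393 − 5617) = 1314.24/1776 = 0.74
a = 4378.58 − 0.74(5617) = 4378.58 − 4156.58 = 222
C = 222 + 0.74(5759) = 4483.66
S = 5759 − 4483.66 = 1275.34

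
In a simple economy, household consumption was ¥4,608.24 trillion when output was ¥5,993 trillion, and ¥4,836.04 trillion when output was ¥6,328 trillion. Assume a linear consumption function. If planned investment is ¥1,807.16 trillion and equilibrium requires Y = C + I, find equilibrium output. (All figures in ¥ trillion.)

Y = 7313

MPC = (4836.04 − 4608.24)/(6328 − 5993) = 227.8/335 = 0.68
a = 4608.24 − 0.68(5993) = 533
Equilibrium: Y = 533 + 0.68Y + 1807.16
0.32Y = 2340.16, so Y = 2340.16/0.32 = 7313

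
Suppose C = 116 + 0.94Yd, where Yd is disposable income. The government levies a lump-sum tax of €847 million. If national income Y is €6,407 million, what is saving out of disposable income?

S = 217.6

Yd = Y − T = 6407 − 847 = 5560
C = 116 + 0.94(5560) = 116 + 5226.4 = 5342.4
S = Yd − C = 5560 − 5342.4 = 217.6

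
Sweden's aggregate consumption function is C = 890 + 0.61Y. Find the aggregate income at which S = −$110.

Y = 2000

S = Y − C = -890 + 0.39Y
-890 + 0.39Y = -110, so 0.39Y = 780 and Y = 2000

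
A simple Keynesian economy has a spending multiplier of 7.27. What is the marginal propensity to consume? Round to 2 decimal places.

k = 1/(1 − MPC), so 1 − MPC = 1/k = 1/7.27 = 0.1376
MPC = 1 − 0.1376 = 0.86

MPC = 0.86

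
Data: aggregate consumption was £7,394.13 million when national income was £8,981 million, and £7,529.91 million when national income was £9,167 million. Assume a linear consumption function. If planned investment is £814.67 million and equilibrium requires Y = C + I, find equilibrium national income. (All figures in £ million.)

MPC = (7529.91 − 7394.13)/(9167 − 8981) = 135.78/186 = 0.73
a = 7394.13 − 0.73(8981) = 838
Equilibrium: Y = 838 + 0.73Y + 814.67
0.27Y = 1652.67, so Y = 1652.67/0.27 = 6121

Y = 6121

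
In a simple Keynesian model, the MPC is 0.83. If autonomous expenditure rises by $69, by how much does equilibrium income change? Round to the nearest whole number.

The multiplier is 1/(1 − MPC) = 1/0.17.
ΔY = 69/0.17 = 405.88 ≈ 406

ΔY ≈ 406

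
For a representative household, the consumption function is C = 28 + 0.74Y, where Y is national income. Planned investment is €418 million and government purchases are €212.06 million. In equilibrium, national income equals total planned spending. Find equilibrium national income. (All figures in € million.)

Y = 2531

Y = C + I + G = 28 + 0.74Y + 418 + 212.06
Y − 0.74Y = 658.06
0.26Y = 658.06, so Y = 658.06/0.26 = 2531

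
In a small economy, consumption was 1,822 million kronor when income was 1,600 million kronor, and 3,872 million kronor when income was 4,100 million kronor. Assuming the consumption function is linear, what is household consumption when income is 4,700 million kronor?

MPC = (3872 − 1822)/(4100 − 1600) = 2050/2500 = 0.82
a = 1822 − 0.82(1600) = 1822 − 1312 = 510
C = 510 + 0.82(4700) = 510 + 3854 = 4364

C = 4364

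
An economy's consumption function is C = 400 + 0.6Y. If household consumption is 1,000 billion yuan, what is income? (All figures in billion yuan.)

Y = 1000

400 + 0.6Y = 1000
0.6Y = 600, so Y = 600/0.6 = 1000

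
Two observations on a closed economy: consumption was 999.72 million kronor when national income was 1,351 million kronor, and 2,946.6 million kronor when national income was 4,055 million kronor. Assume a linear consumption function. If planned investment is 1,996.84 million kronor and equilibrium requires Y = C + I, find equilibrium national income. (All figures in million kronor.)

MPC = (2946.6 − 999.72)/(4055 − 1351) = 1946.88/2704 = 0.72
a = 999.72 − 0.72(1351) = 27
Equilibrium: Y = 27 + 0.72Y + 1996.84
0.28Y = 2023.84, so Y = 2023.84/0.28 = 7228

Y = 7228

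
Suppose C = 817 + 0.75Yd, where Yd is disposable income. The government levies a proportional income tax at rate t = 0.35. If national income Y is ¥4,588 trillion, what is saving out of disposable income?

Yd = (1 − 0.35)(4588) = 0.65(4588) = 2982.2
C = 817 + 0.75(2982.2) = 817 + 2236.65 = 3053.65
S = Yd − C = 2982.2 − 3053.65 = -71.45

S = -71.45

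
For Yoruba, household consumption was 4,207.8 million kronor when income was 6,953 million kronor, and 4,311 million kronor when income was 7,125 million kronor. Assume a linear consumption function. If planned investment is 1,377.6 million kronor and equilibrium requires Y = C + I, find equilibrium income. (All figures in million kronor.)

MPC = (4311 − 4207.8)/(7125 − 6953) = 103.2/172 = 0.6
a = 4207.8 − 0.6(6953) = 36
Equilibrium: Y = 36 + 0.6Y + 1377.6
0.4Y = 1413.6, so Y = 1413.6/0.4 = 3534

Y = 3534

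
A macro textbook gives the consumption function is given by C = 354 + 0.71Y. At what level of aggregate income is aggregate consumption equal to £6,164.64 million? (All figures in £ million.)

Y = 8184

354 + 0.71Y = 6164.64
0.71Y = 5810.64, so Y = 5810.64/0.71 = 8184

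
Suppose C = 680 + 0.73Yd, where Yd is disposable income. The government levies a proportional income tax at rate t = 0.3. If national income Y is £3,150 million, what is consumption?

C = 2289.65

Yd = (1 − 0.3)(3150) = 0.7(3150) = 2205
C = 680 + 0.73(2205) = 680 + 1609.65 = 2289.65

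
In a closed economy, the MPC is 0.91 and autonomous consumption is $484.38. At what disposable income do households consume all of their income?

Y = 5382

At break-even, C = Y: 484.38 + 0.91Y = Y
0.09Y = 484.38, so Y = 484.38/0.09 = 5382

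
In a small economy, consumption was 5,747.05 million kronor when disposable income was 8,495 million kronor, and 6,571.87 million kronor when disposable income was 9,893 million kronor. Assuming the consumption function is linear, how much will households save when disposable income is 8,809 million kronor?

MPC = (6571.87 − 5747.05)/(9893 − 8495) = 824.82/1398 = 0.59
a = 5747.05 − 0.59(8495) = 5747.05 − 5012.05 = 735
C = 735 + 0.59(8809) = 5932.31
S = 8809 − 5932.31 = 2876.69

S = 2876.69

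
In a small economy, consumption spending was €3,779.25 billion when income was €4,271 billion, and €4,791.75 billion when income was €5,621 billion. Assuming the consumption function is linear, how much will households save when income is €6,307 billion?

MPC = (4791.75 − 3779.25)/(5621 − 4271) = 1012.5/1350 = 0.75
a = 3779.25 − 0.75(4271) = 3779.25 − 3203.25 = 576
C = 576 + 0.75(6307) = 5306.25
S = 6307 − 5306.25 = 1000.75

S = 1000.75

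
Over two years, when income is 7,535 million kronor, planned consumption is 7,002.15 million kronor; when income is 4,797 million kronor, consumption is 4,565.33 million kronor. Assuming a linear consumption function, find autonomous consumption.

a = 296

MPC = ΔC/ΔY = (7002.15 − 4565.33)/(7535 − 4797) = 2436.82/2738 = 0.89
a = C − MPC·Y = 4565.33 − 0.89(4797) = 4565.33 − 4269.33 = 296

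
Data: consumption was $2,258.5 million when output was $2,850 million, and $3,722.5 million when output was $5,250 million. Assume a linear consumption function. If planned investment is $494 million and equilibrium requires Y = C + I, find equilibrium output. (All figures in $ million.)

MPC = (3722.5 − 2258.5)/(5250 − 2850) = 1464/2400 = 0.61
a = 2258.5 − 0.61(2850) = 520
Equilibrium: Y = 520 + 0.61Y + 494
0.39Y = 1014, so Y = 1014/0.39 = 2600

Y = 2600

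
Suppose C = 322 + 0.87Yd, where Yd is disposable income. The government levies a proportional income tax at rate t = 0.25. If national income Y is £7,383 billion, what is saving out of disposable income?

S = 397.8425

Yd = (1 − 0.25)(7383) = 0.75(7383) = 5537.25
C = 322 + 0.87(5537.25) = 322 + 4817.4075 = 5139.4075
S = Yd − C = 5537.25 − 5139.4075 = 397.8425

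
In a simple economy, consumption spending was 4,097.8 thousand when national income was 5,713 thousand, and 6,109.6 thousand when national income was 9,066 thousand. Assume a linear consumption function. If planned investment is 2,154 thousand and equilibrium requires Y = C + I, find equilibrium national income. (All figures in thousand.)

Y = 7060

MPC = (6109.6 − 4097.8)/(9066 − 5713) = 2011.8/3353 = 0.6
a = 4097.8 − 0.6(5713) = 670
Equilibrium: Y = 670 + 0.6Y + 2154
0.4Y = 2824, so Y = 2824/0.4 = 7060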